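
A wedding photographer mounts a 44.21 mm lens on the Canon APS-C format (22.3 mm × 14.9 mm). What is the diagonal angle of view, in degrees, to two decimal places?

Sensor diagonal = √(22.3² + 14.9²) = √719.3000 ≈ 26.8198 mm.
Angle of view α = 2·arctan(d/2f) with d = 26.8198 mm and f = 44.21 mm.
d/2f = 0.30332; arctan(0.30332) ≈ 16.8737°, so α ≈ 33.7475°.

33.75°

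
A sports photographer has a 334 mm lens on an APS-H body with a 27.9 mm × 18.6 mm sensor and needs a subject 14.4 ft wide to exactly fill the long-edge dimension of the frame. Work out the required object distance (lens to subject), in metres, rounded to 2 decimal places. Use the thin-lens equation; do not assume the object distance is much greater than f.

W: 14.4 ft × 304.8 mm/ft = 4389.12 mm.
Magnification m = w/W = dᵢ/dₒ; combined with 1/f = 1/dₒ + 1/dᵢ this gives dₒ = f·(1 + W/w).
dₒ = 334 mm × (1 + 4389.12/27.9) = 334 × 158.3161 ≈ 52877.585 mm = 52.8776 m.

52.88 m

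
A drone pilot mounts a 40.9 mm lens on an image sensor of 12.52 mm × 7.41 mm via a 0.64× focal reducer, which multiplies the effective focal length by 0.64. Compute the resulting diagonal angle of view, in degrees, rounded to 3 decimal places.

Effective focal length f = 40.9 × 0.64 = 26.176 mm.
Sensor diagonal = √(12.52² + 7.41²) = √211.6585 ≈ 14.5485 mm.
α = 2·arctan(14.548 / (2 × 26.176)) = 2·arctan(0.27790) ≈ 31.0610°.

31.061°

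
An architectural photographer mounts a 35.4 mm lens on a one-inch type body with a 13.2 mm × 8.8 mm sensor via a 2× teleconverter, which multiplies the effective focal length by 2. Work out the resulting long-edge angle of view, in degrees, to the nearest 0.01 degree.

10.65°

Effective focal length f = 35.4 × 2 = 70.8 mm.
α = 2·arctan(13.2 / (2 × 70.8)) = 2·arctan(0.09322) ≈ 10.6515°.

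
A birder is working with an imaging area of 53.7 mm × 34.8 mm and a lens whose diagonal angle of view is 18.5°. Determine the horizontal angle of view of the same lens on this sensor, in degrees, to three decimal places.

15.565°

Sensor diagonal = √(53.7² + 34.8²) = √4094.7300 ≈ 63.9901 mm.
From the diagonal AOV: f = 63.9901 / (2·tan(9.25°)) = 63.9901 / 0.32572 ≈ 196.4569 mm.
Horizontal AOV = 2·arctan(53.7 / (2 × 196.4569)) = 2·arctan(0.13667) ≈ 15.5649°.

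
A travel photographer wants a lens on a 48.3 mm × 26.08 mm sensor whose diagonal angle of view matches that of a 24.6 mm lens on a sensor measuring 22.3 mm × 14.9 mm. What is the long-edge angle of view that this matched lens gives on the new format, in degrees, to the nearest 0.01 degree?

51.25°

Sensor diagonal = √(22.3² + 14.9²) = √719.3000 ≈ 26.8198 mm.
Sensor diagonal = √(48.3² + 26.08²) = √3013.0564 ≈ 54.8913 mm.
Equal diagonal AOV ⇒ f₂ = f₁ · 54.8913/26.8198 = 24.6 × 2.04667 ≈ 50.3482 mm.
Long-edge AOV on the new format = 2·arctan(48.3 / (2 × 50.3482)) = 2·arctan(0.47966) ≈ 51.2503°.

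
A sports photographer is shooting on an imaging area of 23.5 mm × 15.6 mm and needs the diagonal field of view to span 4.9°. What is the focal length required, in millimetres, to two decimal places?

Sensor diagonal = √(23.5² + 15.6²) = √795.6100 ≈ 28.2066 mm.
From α = 2·arctan(d/2f) we get f = d / (2·tan(α/2)).
With d = 28.2066 mm and α/2 = 2.45°, tan(α/2) ≈ 0.04279, so f ≈ 28.2066 / 0.08557 ≈ 329.6187 mm.

329.62 mm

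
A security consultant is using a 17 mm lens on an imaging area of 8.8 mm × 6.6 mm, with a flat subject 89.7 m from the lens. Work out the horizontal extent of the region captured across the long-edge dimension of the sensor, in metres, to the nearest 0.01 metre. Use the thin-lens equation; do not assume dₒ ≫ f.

dₒ: 89.7 m = 89700 mm.
Similar triangles through the lens centre give W/dₒ = w/dᵢ; with 1/f = 1/dₒ + 1/dᵢ this gives W = w·(dₒ − f)/f.
W = 8.8 mm × (89700 − 17) / 17 = 8.8 × 5275.4706 ≈ 46424.141 mm = 46.4241 m.

46.42 m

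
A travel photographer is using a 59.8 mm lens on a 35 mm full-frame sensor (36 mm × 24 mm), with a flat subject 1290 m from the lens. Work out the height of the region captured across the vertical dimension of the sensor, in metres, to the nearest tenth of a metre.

517.7 m

dₒ: 1290 m = 1.29e+06 mm.
Similar triangles through the lens centre give W/dₒ = h/dᵢ; with 1/f = 1/dₒ + 1/dᵢ this gives W = h·(dₒ − f)/f.
W = 24 mm × (1.29e+06 − 59.8) / 59.8 = 24 × 21570.9064 ≈ 517701.753 mm = 517.702 m.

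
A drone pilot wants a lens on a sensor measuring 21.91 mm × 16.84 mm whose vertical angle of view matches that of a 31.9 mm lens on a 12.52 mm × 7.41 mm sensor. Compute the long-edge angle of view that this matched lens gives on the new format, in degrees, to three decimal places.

17.186°

Equal vertical AOV ⇒ f₂ = f₁ · 16.84/7.41 = 31.9 × 2.27260 ≈ 72.4961 mm.
Long-edge AOV on the new format = 2·arctan(21.91 / (2 × 72.4961)) = 2·arctan(0.15111) ≈ 17.1861°.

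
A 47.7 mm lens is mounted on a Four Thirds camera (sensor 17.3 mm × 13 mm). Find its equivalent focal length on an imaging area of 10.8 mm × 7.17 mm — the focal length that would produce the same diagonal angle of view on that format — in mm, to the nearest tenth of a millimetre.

28.6 mm

Sensor diagonal = √(17.3² + 13²) = √468.2900 ≈ 21.6400 mm.
Sensor diagonal = √(10.8² + 7.17²) = √168.0489 ≈ 12.9634 mm.
Equal angle of view means equal diagonal/f ratio, so f₂ = f₁ · (diagonal₂/diagonal₁) = 47.7 × 12.9634/21.6400.
f₂ = 47.7 × 0.59905 ≈ 28.575 mm.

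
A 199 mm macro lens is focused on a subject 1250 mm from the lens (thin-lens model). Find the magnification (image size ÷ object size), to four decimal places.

Thin lens: 1/f = 1/dₒ + 1/dᵢ → 1/dᵢ = 1/199 − 1/1250 = 0.0042251 mm⁻¹, so dᵢ ≈ 236.6794 mm.
Magnification m = dᵢ/dₒ = 236.6794/1250 ≈ 0.18934.

0.1893×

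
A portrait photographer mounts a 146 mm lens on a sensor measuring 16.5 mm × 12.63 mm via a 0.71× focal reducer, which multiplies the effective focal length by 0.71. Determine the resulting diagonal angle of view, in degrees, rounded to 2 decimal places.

Effective focal length f = 146 × 0.71 = 103.66 mm.
Sensor diagonal = √(16.5² + 12.63²) = √431.7669 ≈ 20.7790 mm.
α = 2·arctan(20.779 / (2 × 103.66)) = 2·arctan(0.10023) ≈ 11.4469°.

11.45°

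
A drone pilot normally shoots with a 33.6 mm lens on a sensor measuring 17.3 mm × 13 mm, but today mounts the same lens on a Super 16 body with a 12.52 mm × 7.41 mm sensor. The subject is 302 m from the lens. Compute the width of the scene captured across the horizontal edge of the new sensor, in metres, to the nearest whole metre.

The focal length stays 33.6 mm; the relevant sensor dimension is now w = 12.52 mm. Object distance dₒ = 302 m = 302000 mm.
Thin-lens field width W = w·(dₒ − f)/f = 12.52 × (302000 − 33.6)/33.6 ≈ 112518.432 mm = 112.518 m.

113 m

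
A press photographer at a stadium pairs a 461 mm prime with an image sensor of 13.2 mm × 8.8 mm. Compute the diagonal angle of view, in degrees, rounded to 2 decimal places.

Sensor diagonal = √(13.2² + 8.8²) = √251.6800 ≈ 15.8644 mm.
Angle of view α = 2·arctan(d/2f) with d = 15.8644 mm and f = 461 mm.
d/2f = 0.01721; arctan(0.01721) ≈ 0.9858°, so α ≈ 1.9715°.

1.97°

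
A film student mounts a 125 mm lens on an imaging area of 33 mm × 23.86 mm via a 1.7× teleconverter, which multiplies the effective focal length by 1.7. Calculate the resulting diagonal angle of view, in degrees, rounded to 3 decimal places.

10.946°

Effective focal length f = 125 × 1.7 = 212.5 mm.
Sensor diagonal = √(33² + 23.86²) = √1658.2996 ≈ 40.7222 mm.
α = 2·arctan(40.722 / (2 × 212.5)) = 2·arctan(0.09582) ≈ 10.9464°.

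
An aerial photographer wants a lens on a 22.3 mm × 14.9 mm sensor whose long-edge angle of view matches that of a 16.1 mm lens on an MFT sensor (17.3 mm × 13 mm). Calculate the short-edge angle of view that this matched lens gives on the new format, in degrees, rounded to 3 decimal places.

39.494°

Equal long-edge AOV ⇒ f₂ = f₁ · 22.3/17.3 = 16.1 × 1.28902 ≈ 20.7532 mm.
Short-edge AOV on the new format = 2·arctan(14.9 / (2 × 20.7532)) = 2·arctan(0.35898) ≈ 39.4944°.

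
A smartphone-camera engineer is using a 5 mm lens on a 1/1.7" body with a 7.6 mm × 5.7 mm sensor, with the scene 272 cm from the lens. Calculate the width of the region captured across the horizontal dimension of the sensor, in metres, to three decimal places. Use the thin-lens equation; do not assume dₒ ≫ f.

dₒ: 272 cm = 2720 mm.
Similar triangles through the lens centre give W/dₒ = w/dᵢ; with 1/f = 1/dₒ + 1/dᵢ this gives W = w·(dₒ − f)/f.
W = 7.6 mm × (2720 − 5) / 5 = 7.6 × 543.0000 ≈ 4126.800 mm = 4.1268 m.

4.127 m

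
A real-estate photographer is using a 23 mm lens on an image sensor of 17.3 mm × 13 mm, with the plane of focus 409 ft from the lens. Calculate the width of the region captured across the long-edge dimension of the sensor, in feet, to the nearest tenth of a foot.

307.6 ft

dₒ: 409 ft × 304.8 mm/ft = 124663.20 mm.
Similar triangles through the lens centre give W/dₒ = w/dᵢ; with 1/f = 1/dₒ + 1/dᵢ this gives W = w·(dₒ − f)/f.
W = 17.3 mm × (124663 − 23) / 23 = 17.3 × 5419.1390 ≈ 93751.104 mm = 93751.104/304.8 ft = 307.582 ft.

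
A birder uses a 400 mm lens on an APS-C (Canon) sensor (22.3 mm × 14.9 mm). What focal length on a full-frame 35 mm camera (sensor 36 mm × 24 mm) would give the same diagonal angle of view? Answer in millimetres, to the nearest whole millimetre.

Sensor diagonal = √(22.3² + 14.9²) = √719.3000 ≈ 26.8198 mm.
Sensor diagonal = √(36² + 24²) = √1872.0000 ≈ 43.2666 mm.
Equal angle of view means equal diagonal/f ratio, so f₂ = f₁ · (diagonal₂/diagonal₁) = 400 × 43.2666/26.8198.
f₂ = 400 × 1.61324 ≈ 645.294 mm.

645 mm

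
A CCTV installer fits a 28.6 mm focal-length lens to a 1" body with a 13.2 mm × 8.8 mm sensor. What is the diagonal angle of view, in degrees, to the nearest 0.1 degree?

31.0°

Sensor diagonal = √(13.2² + 8.8²) = √251.6800 ≈ 15.8644 mm.
Angle of view α = 2·arctan(d/2f) with d = 15.8644 mm and f = 28.6 mm.
d/2f = 0.27735; arctan(0.27735) ≈ 15.5014°, so α ≈ 31.0027°.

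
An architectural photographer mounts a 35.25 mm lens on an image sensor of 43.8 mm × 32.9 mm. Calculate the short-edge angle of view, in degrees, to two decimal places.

50.03°

Angle of view α = 2·arctan(h/2f) with h = 32.9 mm and f = 35.25 mm.
h/2f = 0.46667; arctan(0.46667) ≈ 25.0169°, so α ≈ 50.0338°.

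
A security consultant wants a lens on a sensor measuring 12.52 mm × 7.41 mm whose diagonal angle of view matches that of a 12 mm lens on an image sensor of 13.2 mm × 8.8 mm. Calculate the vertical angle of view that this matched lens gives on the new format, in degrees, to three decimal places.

37.214°

Sensor diagonal = √(13.2² + 8.8²) = √251.6800 ≈ 15.8644 mm.
Sensor diagonal = √(12.52² + 7.41²) = √211.6585 ≈ 14.5485 mm.
Equal diagonal AOV ⇒ f₂ = f₁ · 14.5485/15.8644 = 12 × 0.91705 ≈ 11.0046 mm.
Vertical AOV on the new format = 2·arctan(7.41 / (2 × 11.0046)) = 2·arctan(0.33668) ≈ 37.2144°.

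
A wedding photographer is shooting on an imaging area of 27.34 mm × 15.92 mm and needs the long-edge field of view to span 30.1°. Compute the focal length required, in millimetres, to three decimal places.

50.840 mm

From α = 2·arctan(w/2f) we get f = w / (2·tan(α/2)).
With w = 27.34 mm and α/2 = 15.05°, tan(α/2) ≈ 0.26888, so f ≈ 27.34 / 0.53777 ≈ 50.8396 mm.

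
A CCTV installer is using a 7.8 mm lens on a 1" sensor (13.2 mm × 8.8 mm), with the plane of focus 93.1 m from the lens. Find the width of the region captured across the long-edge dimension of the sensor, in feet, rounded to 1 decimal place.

dₒ: 93.1 m = 93100 mm.
Similar triangles through the lens centre give W/dₒ = w/dᵢ; with 1/f = 1/dₒ + 1/dᵢ this gives W = w·(dₒ − f)/f.
W = 13.2 mm × (93100 − 7.8) / 7.8 = 13.2 × 11934.8974 ≈ 157540.646 mm = 157540.646/304.8 ft = 516.866 ft.

516.9 ft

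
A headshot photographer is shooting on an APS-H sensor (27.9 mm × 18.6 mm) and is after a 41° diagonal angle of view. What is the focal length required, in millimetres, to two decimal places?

Sensor diagonal = √(27.9² + 18.6²) = √1124.3700 ≈ 33.5316 mm.
From α = 2·arctan(d/2f) we get f = d / (2·tan(α/2)).
With d = 33.5316 mm and α/2 = 20.5°, tan(α/2) ≈ 0.37388, so f ≈ 33.5316 / 0.74777 ≈ 44.8422 mm.

44.84 mm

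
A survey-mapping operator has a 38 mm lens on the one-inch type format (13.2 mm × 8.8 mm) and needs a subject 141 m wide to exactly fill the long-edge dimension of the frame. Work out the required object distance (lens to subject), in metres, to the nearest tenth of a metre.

405.9 m

W: 141 m = 141000 mm.
Magnification m = w/W = dᵢ/dₒ; combined with 1/f = 1/dₒ + 1/dᵢ this gives dₒ = f·(1 + W/w).
dₒ = 38 mm × (1 + 141000/13.2) = 38 × 10682.8182 ≈ 405947.091 mm = 405.947 m.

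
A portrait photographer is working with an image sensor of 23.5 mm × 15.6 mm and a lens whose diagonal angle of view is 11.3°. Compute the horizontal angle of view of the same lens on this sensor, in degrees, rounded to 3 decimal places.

9.424°

Sensor diagonal = √(23.5² + 15.6²) = √795.6100 ≈ 28.2066 mm.
From the diagonal AOV: f = 28.2066 / (2·tan(5.65°)) = 28.2066 / 0.19786 ≈ 142.5553 mm.
Horizontal AOV = 2·arctan(23.5 / (2 × 142.5553)) = 2·arctan(0.08242) ≈ 9.4238°.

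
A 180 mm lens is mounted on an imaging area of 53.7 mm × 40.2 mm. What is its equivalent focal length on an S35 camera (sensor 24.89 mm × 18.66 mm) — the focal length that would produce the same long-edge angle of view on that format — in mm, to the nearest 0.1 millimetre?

83.4 mm

Equal angle of view means equal width/f ratio, so f₂ = f₁ · (width₂/width₁) = 180 × 24.89/53.7.
f₂ = 180 × 0.46350 ≈ 83.430 mm.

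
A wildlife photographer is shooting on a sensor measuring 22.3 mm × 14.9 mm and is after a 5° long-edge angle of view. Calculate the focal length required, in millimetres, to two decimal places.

From α = 2·arctan(w/2f) we get f = w / (2·tan(α/2)).
With w = 22.3 mm and α/2 = 2.5°, tan(α/2) ≈ 0.04366, so f ≈ 22.3 / 0.08732 ≈ 255.3770 mm.

255.38 mm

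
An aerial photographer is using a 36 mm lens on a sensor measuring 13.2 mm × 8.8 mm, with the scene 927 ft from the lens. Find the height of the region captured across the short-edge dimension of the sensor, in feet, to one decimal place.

dₒ: 927 ft × 304.8 mm/ft = 282549.59 mm.
Similar triangles through the lens centre give W/dₒ = h/dᵢ; with 1/f = 1/dₒ + 1/dᵢ this gives W = h·(dₒ − f)/f.
W = 8.8 mm × (282550 − 36) / 36 = 8.8 × 7847.5997 ≈ 69058.878 mm = 69058.878/304.8 ft = 226.571 ft.

226.6 ft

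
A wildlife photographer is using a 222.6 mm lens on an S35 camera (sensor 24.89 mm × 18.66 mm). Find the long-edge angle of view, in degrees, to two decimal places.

6.40°

Angle of view α = 2·arctan(w/2f) with w = 24.89 mm and f = 222.6 mm.
w/2f = 0.05591; arctan(0.05591) ≈ 3.1999°, so α ≈ 6.3999°.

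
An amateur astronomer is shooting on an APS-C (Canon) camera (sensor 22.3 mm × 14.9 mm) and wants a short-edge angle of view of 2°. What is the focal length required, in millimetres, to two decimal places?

From α = 2·arctan(h/2f) we get f = h / (2·tan(α/2)).
With h = 14.9 mm and α/2 = 1°, tan(α/2) ≈ 0.01746, so f ≈ 14.9 / 0.03491 ≈ 426.8102 mm.

426.81 mm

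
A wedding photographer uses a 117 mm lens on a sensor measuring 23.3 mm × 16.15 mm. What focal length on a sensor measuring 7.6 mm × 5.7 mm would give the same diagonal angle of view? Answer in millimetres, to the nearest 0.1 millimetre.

Sensor diagonal = √(23.3² + 16.15²) = √803.7125 ≈ 28.3498 mm.
Sensor diagonal = √(7.6² + 5.7²) = √90.2500 ≈ 9.5000 mm.
Equal angle of view means equal diagonal/f ratio, so f₂ = f₁ · (diagonal₂/diagonal₁) = 117 × 9.5000/28.3498.
f₂ = 117 × 0.33510 ≈ 39.207 mm.

39.2 mm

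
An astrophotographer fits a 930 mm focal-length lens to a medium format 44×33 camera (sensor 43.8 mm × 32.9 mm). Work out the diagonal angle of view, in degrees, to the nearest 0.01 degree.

Sensor diagonal = √(43.8² + 32.9²) = √3000.8500 ≈ 54.7800 mm.
Angle of view α = 2·arctan(d/2f) with d = 54.7800 mm and f = 930 mm.
d/2f = 0.02945; arctan(0.02945) ≈ 1.6870°, so α ≈ 3.3739°.

3.37°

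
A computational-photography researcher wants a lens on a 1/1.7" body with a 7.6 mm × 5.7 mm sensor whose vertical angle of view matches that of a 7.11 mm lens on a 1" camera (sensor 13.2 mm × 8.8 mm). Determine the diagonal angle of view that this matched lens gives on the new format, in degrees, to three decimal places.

Equal vertical AOV ⇒ f₂ = f₁ · 5.7/8.8 = 7.11 × 0.64773 ≈ 4.6053 mm.
Sensor diagonal = √(7.6² + 5.7²) = √90.2500 ≈ 9.5000 mm.
Diagonal AOV on the new format = 2·arctan(9.5000 / (2 × 4.6053)) = 2·arctan(1.03141) ≈ 91.7718°.

91.772°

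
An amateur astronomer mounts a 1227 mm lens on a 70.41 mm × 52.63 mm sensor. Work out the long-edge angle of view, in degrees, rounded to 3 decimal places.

Angle of view α = 2·arctan(w/2f) with w = 70.41 mm and f = 1227 mm.
w/2f = 0.02869; arctan(0.02869) ≈ 1.6435°, so α ≈ 3.2870°.

3.287°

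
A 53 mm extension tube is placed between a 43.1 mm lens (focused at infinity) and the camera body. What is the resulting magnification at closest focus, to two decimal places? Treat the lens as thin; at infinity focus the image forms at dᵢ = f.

The tube moves the image plane from f to f + e, so dᵢ = 43.1 + 53 = 96.1 mm. Focus is achieved when 1/f = 1/dₒ + 1/dᵢ, giving dₒ = 1/(1/f − 1/(f+e)).
Magnification m = dᵢ/dₒ = (f+e)·(1/f − 1/(f+e)) = e/f = 53/43.1 ≈ 1.2297.

1.23×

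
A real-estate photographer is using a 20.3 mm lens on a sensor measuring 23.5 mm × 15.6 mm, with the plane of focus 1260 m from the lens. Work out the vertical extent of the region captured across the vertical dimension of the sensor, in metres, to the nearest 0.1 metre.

968.3 m

dₒ: 1260 m = 1.26e+06 mm.
Similar triangles through the lens centre give W/dₒ = h/dᵢ; with 1/f = 1/dₒ + 1/dᵢ this gives W = h·(dₒ − f)/f.
W = 15.6 mm × (1.26e+06 − 20.3) / 20.3 = 15.6 × 62067.9655 ≈ 968260.262 mm = 968.26 m.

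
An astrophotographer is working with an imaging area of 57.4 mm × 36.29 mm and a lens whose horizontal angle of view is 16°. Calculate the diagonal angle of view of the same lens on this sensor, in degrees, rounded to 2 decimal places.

From the horizontal AOV: f = 57.4 / (2·tan(8°)) = 57.4 / 0.28108 ≈ 204.2111 mm.
Sensor diagonal = √(57.4² + 36.29²) = √4611.7241 ≈ 67.9097 mm.
Diagonal AOV = 2·arctan(67.9097 / (2 × 204.2111)) = 2·arctan(0.16627) ≈ 18.8808°.

18.88°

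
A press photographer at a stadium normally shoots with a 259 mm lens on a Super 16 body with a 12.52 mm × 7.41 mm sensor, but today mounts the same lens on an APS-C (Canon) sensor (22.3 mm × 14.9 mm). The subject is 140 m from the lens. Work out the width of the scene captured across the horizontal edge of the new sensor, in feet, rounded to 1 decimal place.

The focal length stays 259 mm; the relevant sensor dimension is now w = 22.3 mm. Object distance dₒ = 140 m = 140000 mm.
Thin-lens field width W = w·(dₒ − f)/f = 22.3 × (140000 − 259)/259 ≈ 12031.754 mm = 12031.754/304.8 ft = 39.4743 ft.

39.5 ft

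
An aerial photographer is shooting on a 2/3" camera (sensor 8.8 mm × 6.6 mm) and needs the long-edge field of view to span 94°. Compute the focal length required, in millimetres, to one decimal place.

4.1 mm

From α = 2·arctan(w/2f) we get f = w / (2·tan(α/2)).
With w = 8.8 mm and α/2 = 47°, tan(α/2) ≈ 1.07237, so f ≈ 8.8 / 2.14474 ≈ 4.1031 mm.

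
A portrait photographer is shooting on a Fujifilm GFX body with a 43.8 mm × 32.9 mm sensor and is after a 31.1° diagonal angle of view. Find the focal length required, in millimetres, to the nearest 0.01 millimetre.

Sensor diagonal = √(43.8² + 32.9²) = √3000.8500 ≈ 54.7800 mm.
From α = 2·arctan(d/2f) we get f = d / (2·tan(α/2)).
With d = 54.7800 mm and α/2 = 15.55°, tan(α/2) ≈ 0.27826, so f ≈ 54.7800 / 0.55653 ≈ 98.4315 mm.

98.43 mm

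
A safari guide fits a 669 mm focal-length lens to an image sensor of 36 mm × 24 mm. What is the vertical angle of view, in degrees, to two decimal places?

Angle of view α = 2·arctan(h/2f) with h = 24 mm and f = 669 mm.
h/2f = 0.01794; arctan(0.01794) ≈ 1.0276°, so α ≈ 2.0552°.

2.06°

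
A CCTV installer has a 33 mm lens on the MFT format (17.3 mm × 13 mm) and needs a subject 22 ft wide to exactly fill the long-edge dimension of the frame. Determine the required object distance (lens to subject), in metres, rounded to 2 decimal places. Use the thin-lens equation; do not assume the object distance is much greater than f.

12.82 m

W: 22 ft × 304.8 mm/ft = 6705.60 mm.
Magnification m = w/W = dᵢ/dₒ; combined with 1/f = 1/dₒ + 1/dᵢ this gives dₒ = f·(1 + W/w).
dₒ = 33 mm × (1 + 6705.6/17.3) = 33 × 388.6069 ≈ 12824.028 mm = 12.824 m.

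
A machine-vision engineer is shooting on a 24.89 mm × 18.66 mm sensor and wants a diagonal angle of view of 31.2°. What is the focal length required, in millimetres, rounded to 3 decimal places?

Sensor diagonal = √(24.89² + 18.66²) = √967.7077 ≈ 31.1080 mm.
From α = 2·arctan(d/2f) we get f = d / (2·tan(α/2)).
With d = 31.1080 mm and α/2 = 15.6°, tan(α/2) ≈ 0.27921, so f ≈ 31.1080 / 0.55841 ≈ 55.7082 mm.

55.708 mm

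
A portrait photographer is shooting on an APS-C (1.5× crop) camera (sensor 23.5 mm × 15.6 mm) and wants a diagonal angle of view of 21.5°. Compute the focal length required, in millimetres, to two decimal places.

Sensor diagonal = √(23.5² + 15.6²) = √795.6100 ≈ 28.2066 mm.
From α = 2·arctan(d/2f) we get f = d / (2·tan(α/2)).
With d = 28.2066 mm and α/2 = 10.75°, tan(α/2) ≈ 0.18986, so f ≈ 28.2066 / 0.37971 ≈ 74.2841 mm.

74.28 mm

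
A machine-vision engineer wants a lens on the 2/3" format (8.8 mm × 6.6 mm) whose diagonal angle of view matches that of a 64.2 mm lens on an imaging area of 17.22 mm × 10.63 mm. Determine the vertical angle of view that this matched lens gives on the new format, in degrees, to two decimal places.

Sensor diagonal = √(17.22² + 10.63²) = √409.5253 ≈ 20.2367 mm.
Sensor diagonal = √(8.8² + 6.6²) = √121.0000 ≈ 11.0000 mm.
Equal diagonal AOV ⇒ f₂ = f₁ · 11.0000/20.2367 = 64.2 × 0.54357 ≈ 34.8969 mm.
Vertical AOV on the new format = 2·arctan(6.6 / (2 × 34.8969)) = 2·arctan(0.09456) ≈ 10.8041°.

10.80°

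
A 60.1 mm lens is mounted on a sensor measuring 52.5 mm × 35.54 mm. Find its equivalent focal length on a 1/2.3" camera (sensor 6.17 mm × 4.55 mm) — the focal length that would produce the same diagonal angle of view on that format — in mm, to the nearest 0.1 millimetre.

Sensor diagonal = √(52.5² + 35.54²) = √4019.3416 ≈ 63.3983 mm.
Sensor diagonal = √(6.17² + 4.55²) = √58.7714 ≈ 7.6663 mm.
Equal angle of view means equal diagonal/f ratio, so f₂ = f₁ · (diagonal₂/diagonal₁) = 60.1 × 7.6663/63.3983.
f₂ = 60.1 × 0.12092 ≈ 7.267 mm.

7.3 mm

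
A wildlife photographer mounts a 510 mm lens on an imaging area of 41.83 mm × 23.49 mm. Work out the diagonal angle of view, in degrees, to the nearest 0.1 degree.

Sensor diagonal = √(41.83² + 23.49²) = √2301.5290 ≈ 47.9743 mm.
Angle of view α = 2·arctan(d/2f) with d = 47.9743 mm and f = 510 mm.
d/2f = 0.04703; arctan(0.04703) ≈ 2.6928°, so α ≈ 5.3857°.

5.4°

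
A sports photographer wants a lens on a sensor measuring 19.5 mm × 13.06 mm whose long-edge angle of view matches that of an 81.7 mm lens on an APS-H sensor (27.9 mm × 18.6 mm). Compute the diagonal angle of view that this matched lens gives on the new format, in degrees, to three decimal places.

Equal long-edge AOV ⇒ f₂ = f₁ · 19.5/27.9 = 81.7 × 0.69892 ≈ 57.1022 mm.
Sensor diagonal = √(19.5² + 13.06²) = √550.8136 ≈ 23.4694 mm.
Diagonal AOV on the new format = 2·arctan(23.4694 / (2 × 57.1022)) = 2·arctan(0.20550) ≈ 23.2257°.

23.226°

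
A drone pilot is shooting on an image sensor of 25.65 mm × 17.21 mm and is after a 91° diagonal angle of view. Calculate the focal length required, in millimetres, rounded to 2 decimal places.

Sensor diagonal = √(25.65² + 17.21²) = √954.1066 ≈ 30.8886 mm.
From α = 2·arctan(d/2f) we get f = d / (2·tan(α/2)).
With d = 30.8886 mm and α/2 = 45.5°, tan(α/2) ≈ 1.01761, so f ≈ 30.8886 / 2.03521 ≈ 15.1771 mm.

15.18 mm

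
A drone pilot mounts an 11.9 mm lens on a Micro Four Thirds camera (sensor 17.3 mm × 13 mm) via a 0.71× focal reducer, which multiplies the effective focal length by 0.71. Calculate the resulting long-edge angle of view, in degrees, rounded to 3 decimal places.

Effective focal length f = 11.9 × 0.71 = 8.449 mm.
α = 2·arctan(17.3 / (2 × 8.449)) = 2·arctan(1.02379) ≈ 91.3470°.

91.347°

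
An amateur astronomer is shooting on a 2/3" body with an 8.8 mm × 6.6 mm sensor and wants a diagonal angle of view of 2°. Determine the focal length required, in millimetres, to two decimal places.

315.09 mm

Sensor diagonal = √(8.8² + 6.6²) = √121.0000 ≈ 11.0000 mm.
From α = 2·arctan(d/2f) we get f = d / (2·tan(α/2)).
With d = 11.0000 mm and α/2 = 1°, tan(α/2) ≈ 0.01746, so f ≈ 11.0000 / 0.03491 ≈ 315.0948 mm.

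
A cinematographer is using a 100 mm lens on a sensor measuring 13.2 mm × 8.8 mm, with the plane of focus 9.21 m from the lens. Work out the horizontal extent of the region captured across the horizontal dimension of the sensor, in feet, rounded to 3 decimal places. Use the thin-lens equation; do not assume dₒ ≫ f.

3.945 ft

dₒ: 9.21 m = 9210 mm.
Similar triangles through the lens centre give W/dₒ = w/dᵢ; with 1/f = 1/dₒ + 1/dᵢ this gives W = w·(dₒ − f)/f.
W = 13.2 mm × (9210 − 100) / 100 = 13.2 × 91.1000 ≈ 1202.520 mm = 1202.520/304.8 ft = 3.94528 ft.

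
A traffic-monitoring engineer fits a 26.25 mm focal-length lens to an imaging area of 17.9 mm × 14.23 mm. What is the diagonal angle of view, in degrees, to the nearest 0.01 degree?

47.07°

Sensor diagonal = √(17.9² + 14.23²) = √522.9029 ≈ 22.8671 mm.
Angle of view α = 2·arctan(d/2f) with d = 22.8671 mm and f = 26.25 mm.
d/2f = 0.43556; arctan(0.43556) ≈ 23.5362°, so α ≈ 47.0723°.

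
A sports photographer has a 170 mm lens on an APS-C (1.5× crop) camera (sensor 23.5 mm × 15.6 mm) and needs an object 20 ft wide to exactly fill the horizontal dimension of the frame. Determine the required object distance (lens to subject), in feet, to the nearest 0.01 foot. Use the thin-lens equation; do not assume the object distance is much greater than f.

W: 20 ft × 304.8 mm/ft = 6096.00 mm.
Magnification m = w/W = dᵢ/dₒ; combined with 1/f = 1/dₒ + 1/dᵢ this gives dₒ = f·(1 + W/w).
dₒ = 170 mm × (1 + 6096/23.5) = 170 × 260.4042 ≈ 44268.722 mm = 44268.722/304.8 ft = 145.239 ft.

145.24 ft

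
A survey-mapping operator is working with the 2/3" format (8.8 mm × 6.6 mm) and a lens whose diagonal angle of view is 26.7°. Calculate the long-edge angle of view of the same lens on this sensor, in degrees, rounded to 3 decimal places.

Sensor diagonal = √(8.8² + 6.6²) = √121.0000 ≈ 11.0000 mm.
From the diagonal AOV: f = 11.0000 / (2·tan(13.35°)) = 11.0000 / 0.47462 ≈ 23.1763 mm.
Long-edge AOV = 2·arctan(8.8 / (2 × 23.1763)) = 2·arctan(0.18985) ≈ 21.4993°.

21.499°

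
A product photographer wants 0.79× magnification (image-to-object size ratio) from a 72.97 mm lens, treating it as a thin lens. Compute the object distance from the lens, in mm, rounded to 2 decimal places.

165.34 mm

With m = dᵢ/dₒ and 1/f = 1/dₒ + 1/dᵢ, substituting dᵢ = m·dₒ gives 1/f = (1 + 1/m)/dₒ, hence dₒ = f·(1 + 1/m).
dₒ = 72.97 × (1 + 1/0.79) = 72.97 × 2.26582 ≈ 165.337 mm.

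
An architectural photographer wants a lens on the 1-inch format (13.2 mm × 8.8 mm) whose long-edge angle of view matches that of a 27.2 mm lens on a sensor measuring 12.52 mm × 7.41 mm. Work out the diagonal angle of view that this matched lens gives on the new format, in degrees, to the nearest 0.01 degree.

Equal long-edge AOV ⇒ f₂ = f₁ · 13.2/12.52 = 27.2 × 1.05431 ≈ 28.6773 mm.
Sensor diagonal = √(13.2² + 8.8²) = √251.6800 ≈ 15.8644 mm.
Diagonal AOV on the new format = 2·arctan(15.8644 / (2 × 28.6773)) = 2·arctan(0.27660) ≈ 30.9231°.

30.92°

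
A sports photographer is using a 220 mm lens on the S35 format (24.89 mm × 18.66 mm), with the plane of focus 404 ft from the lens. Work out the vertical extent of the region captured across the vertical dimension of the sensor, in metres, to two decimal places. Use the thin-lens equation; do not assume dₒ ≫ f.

dₒ: 404 ft × 304.8 mm/ft = 123139.20 mm.
Similar triangles through the lens centre give W/dₒ = h/dᵢ; with 1/f = 1/dₒ + 1/dᵢ this gives W = h·(dₒ − f)/f.
W = 18.66 mm × (123139 − 220) / 220 = 18.66 × 558.7236 ≈ 10425.783 mm = 10.4258 m.

10.43 m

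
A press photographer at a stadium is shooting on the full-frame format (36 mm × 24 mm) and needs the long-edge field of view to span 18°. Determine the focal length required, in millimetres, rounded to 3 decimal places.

From α = 2·arctan(w/2f) we get f = w / (2·tan(α/2)).
With w = 36 mm and α/2 = 9°, tan(α/2) ≈ 0.15838, so f ≈ 36 / 0.31677 ≈ 113.6475 mm.

113.648 mm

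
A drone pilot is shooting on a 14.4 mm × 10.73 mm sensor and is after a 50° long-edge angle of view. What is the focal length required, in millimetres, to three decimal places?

15.440 mm

From α = 2·arctan(w/2f) we get f = w / (2·tan(α/2)).
With w = 14.4 mm and α/2 = 25°, tan(α/2) ≈ 0.46631, so f ≈ 14.4 / 0.93262 ≈ 15.4404 mm.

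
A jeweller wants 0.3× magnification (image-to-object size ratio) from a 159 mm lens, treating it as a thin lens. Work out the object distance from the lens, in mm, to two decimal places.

With m = dᵢ/dₒ and 1/f = 1/dₒ + 1/dᵢ, substituting dᵢ = m·dₒ gives 1/f = (1 + 1/m)/dₒ, hence dₒ = f·(1 + 1/m).
dₒ = 159 × (1 + 1/0.3) = 159 × 4.33333 ≈ 689.000 mm.

689.00 mm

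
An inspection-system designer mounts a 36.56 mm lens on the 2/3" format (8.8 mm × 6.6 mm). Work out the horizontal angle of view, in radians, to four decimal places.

Angle of view α = 2·arctan(w/2f) with w = 8.8 mm and f = 36.56 mm.
w/2f = 0.12035; arctan(0.12035) ≈ 0.1198 rad, so α ≈ 0.2395 rad.

0.2395 rad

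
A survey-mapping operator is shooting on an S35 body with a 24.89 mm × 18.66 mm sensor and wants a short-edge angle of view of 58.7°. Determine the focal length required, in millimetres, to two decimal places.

From α = 2·arctan(h/2f) we get f = h / (2·tan(α/2)).
With h = 18.66 mm and α/2 = 29.35°, tan(α/2) ≈ 0.56232, so f ≈ 18.66 / 1.12464 ≈ 16.5919 mm.

16.59 mm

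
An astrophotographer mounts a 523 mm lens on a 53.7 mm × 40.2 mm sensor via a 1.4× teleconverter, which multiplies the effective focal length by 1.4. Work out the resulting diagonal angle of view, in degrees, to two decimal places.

5.25°

Effective focal length f = 523 × 1.4 = 732.2 mm.
Sensor diagonal = √(53.7² + 40.2²) = √4499.7300 ≈ 67.0800 mm.
α = 2·arctan(67.080 / (2 × 732.2)) = 2·arctan(0.04581) ≈ 5.2454°.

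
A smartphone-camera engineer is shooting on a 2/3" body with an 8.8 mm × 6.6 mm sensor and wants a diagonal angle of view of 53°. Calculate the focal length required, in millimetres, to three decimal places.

Sensor diagonal = √(8.8² + 6.6²) = √121.0000 ≈ 11.0000 mm.
From α = 2·arctan(d/2f) we get f = d / (2·tan(α/2)).
With d = 11.0000 mm and α/2 = 26.5°, tan(α/2) ≈ 0.49858, so f ≈ 11.0000 / 0.99716 ≈ 11.0313 mm.

11.031 mm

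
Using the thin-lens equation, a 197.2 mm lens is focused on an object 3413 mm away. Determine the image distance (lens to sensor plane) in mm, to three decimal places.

209.293 mm

1/dᵢ = 1/f − 1/dₒ = 1/197.2 − 1/3413 = 0.0047780 mm⁻¹.
dᵢ = 1/0.0047780 ≈ 209.2927 mm.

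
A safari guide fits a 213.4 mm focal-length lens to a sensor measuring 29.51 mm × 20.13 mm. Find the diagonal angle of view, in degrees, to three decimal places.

9.569°

Sensor diagonal = √(29.51² + 20.13²) = √1276.0570 ≈ 35.7219 mm.
Angle of view α = 2·arctan(d/2f) with d = 35.7219 mm and f = 213.4 mm.
d/2f = 0.08370; arctan(0.08370) ≈ 4.7843°, so α ≈ 9.5687°.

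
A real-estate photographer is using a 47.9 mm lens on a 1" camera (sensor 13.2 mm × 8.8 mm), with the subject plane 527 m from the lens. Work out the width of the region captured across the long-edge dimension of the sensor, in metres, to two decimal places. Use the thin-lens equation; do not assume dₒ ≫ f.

145.21 m

dₒ: 527 m = 527000 mm.
Similar triangles through the lens centre give W/dₒ = w/dᵢ; with 1/f = 1/dₒ + 1/dᵢ this gives W = w·(dₒ − f)/f.
W = 13.2 mm × (527000 − 47.9) / 47.9 = 13.2 × 11001.0877 ≈ 145214.357 mm = 145.214 m.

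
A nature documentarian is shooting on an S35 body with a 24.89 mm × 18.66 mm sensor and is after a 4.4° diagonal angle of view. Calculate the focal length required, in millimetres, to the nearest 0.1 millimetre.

Sensor diagonal = √(24.89² + 18.66²) = √967.7077 ≈ 31.1080 mm.
From α = 2·arctan(d/2f) we get f = d / (2·tan(α/2)).
With d = 31.1080 mm and α/2 = 2.2°, tan(α/2) ≈ 0.03842, so f ≈ 31.1080 / 0.07683 ≈ 404.8821 mm.

404.9 mm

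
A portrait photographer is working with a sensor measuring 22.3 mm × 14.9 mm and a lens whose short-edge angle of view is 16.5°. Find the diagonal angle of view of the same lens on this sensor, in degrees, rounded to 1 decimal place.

From the short-edge AOV: f = 14.9 / (2·tan(8.25°)) = 14.9 / 0.28999 ≈ 51.3818 mm.
Sensor diagonal = √(22.3² + 14.9²) = √719.3000 ≈ 26.8198 mm.
Diagonal AOV = 2·arctan(26.8198 / (2 × 51.3818)) = 2·arctan(0.26099) ≈ 29.2542°.

29.3°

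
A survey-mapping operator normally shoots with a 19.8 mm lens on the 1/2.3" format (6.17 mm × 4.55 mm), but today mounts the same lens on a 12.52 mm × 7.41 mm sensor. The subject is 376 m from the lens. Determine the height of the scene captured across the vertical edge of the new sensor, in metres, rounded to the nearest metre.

141 m

The focal length stays 19.8 mm; the relevant sensor dimension is now h = 7.41 mm. Object distance dₒ = 376 m = 376000 mm.
Thin-lens field height W = h·(dₒ − f)/f = 7.41 × (376000 − 19.8)/19.8 ≈ 140707.742 mm = 140.708 m.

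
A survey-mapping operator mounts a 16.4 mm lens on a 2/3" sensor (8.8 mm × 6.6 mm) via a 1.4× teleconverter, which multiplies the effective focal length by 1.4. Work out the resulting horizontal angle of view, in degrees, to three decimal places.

Effective focal length f = 16.4 × 1.4 = 22.96 mm.
α = 2·arctan(8.8 / (2 × 22.96)) = 2·arctan(0.19164) ≈ 21.6970°.

21.697°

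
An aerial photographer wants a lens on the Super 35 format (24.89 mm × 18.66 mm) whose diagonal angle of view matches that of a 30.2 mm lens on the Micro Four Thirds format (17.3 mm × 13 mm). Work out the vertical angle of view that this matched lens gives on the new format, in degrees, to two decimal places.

Sensor diagonal = √(17.3² + 13²) = √468.2900 ≈ 21.6400 mm.
Sensor diagonal = √(24.89² + 18.66²) = √967.7077 ≈ 31.1080 mm.
Equal diagonal AOV ⇒ f₂ = f₁ · 31.1080/21.6400 = 30.2 × 1.43752 ≈ 43.4132 mm.
Vertical AOV on the new format = 2·arctan(18.66 / (2 × 43.4132)) = 2·arctan(0.21491) ≈ 24.2581°.

24.26°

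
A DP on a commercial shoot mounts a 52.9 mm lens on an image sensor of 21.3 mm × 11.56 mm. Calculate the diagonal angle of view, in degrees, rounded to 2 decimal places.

Sensor diagonal = √(21.3² + 11.56²) = √587.3236 ≈ 24.2348 mm.
Angle of view α = 2·arctan(d/2f) with d = 24.2348 mm and f = 52.9 mm.
d/2f = 0.22906; arctan(0.22906) ≈ 12.9017°, so α ≈ 25.8034°.

25.80°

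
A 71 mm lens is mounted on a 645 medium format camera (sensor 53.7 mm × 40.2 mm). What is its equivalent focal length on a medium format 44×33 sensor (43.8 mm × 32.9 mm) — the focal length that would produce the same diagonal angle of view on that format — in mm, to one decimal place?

58.0 mm

Sensor diagonal = √(53.7² + 40.2²) = √4499.7300 ≈ 67.0800 mm.
Sensor diagonal = √(43.8² + 32.9²) = √3000.8500 ≈ 54.7800 mm.
Equal angle of view means equal diagonal/f ratio, so f₂ = f₁ · (diagonal₂/diagonal₁) = 71 × 54.7800/67.0800.
f₂ = 71 × 0.81664 ≈ 57.981 mm.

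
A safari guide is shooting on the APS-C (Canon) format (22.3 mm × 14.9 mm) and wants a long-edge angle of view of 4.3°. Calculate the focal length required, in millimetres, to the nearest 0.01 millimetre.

From α = 2·arctan(w/2f) we get f = w / (2·tan(α/2)).
With w = 22.3 mm and α/2 = 2.15°, tan(α/2) ≈ 0.03754, so f ≈ 22.3 / 0.07508 ≈ 296.9991 mm.

297.00 mm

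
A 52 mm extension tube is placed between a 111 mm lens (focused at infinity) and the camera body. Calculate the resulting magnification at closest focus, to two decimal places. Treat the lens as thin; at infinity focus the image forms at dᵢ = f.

The tube moves the image plane from f to f + e, so dᵢ = 111 + 52 = 163 mm. Focus is achieved when 1/f = 1/dₒ + 1/dᵢ, giving dₒ = 1/(1/f − 1/(f+e)).
Magnification m = dᵢ/dₒ = (f+e)·(1/f − 1/(f+e)) = e/f = 52/111 ≈ 0.4685.

0.47×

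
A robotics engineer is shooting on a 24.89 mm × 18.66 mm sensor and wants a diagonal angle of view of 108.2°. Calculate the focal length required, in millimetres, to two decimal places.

Sensor diagonal = √(24.89² + 18.66²) = √967.7077 ≈ 31.1080 mm.
From α = 2·arctan(d/2f) we get f = d / (2·tan(α/2)).
With d = 31.1080 mm and α/2 = 54.1°, tan(α/2) ≈ 1.38145, so f ≈ 31.1080 / 2.76289 ≈ 11.2592 mm.

11.26 mm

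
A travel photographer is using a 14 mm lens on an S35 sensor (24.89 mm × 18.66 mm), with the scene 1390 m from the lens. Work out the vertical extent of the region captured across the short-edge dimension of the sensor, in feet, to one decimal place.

dₒ: 1390 m = 1.39e+06 mm.
Similar triangles through the lens centre give W/dₒ = h/dᵢ; with 1/f = 1/dₒ + 1/dᵢ this gives W = h·(dₒ − f)/f.
W = 18.66 mm × (1.39e+06 − 14) / 14 = 18.66 × 99284.7143 ≈ 1852652.769 mm = 1852652.769/304.8 ft = 6078.26 ft.

6078.3 ft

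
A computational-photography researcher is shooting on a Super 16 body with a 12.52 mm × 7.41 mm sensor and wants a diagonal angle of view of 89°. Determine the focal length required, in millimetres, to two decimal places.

7.40 mm

Sensor diagonal = √(12.52² + 7.41²) = √211.6585 ≈ 14.5485 mm.
From α = 2·arctan(d/2f) we get f = d / (2·tan(α/2)).
With d = 14.5485 mm and α/2 = 44.5°, tan(α/2) ≈ 0.98270, so f ≈ 14.5485 / 1.96539 ≈ 7.4023 mm.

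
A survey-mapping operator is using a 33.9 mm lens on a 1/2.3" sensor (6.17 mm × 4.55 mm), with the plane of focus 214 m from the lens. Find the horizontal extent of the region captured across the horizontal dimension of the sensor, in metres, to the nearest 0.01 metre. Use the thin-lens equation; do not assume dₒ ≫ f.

dₒ: 214 m = 214000 mm.
Similar triangles through the lens centre give W/dₒ = w/dᵢ; with 1/f = 1/dₒ + 1/dᵢ this gives W = w·(dₒ − f)/f.
W = 6.17 mm × (214000 − 33.9) / 33.9 = 6.17 × 6311.6844 ≈ 38943.093 mm = 38.9431 m.

38.94 m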